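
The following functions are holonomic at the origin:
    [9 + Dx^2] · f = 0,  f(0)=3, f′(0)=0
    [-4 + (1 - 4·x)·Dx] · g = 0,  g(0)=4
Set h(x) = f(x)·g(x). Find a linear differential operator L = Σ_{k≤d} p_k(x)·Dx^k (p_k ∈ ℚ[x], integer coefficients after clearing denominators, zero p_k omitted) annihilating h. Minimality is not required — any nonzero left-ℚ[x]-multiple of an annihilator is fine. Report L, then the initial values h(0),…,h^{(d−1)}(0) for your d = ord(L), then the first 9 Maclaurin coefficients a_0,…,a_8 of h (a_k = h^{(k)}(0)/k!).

f: a_k = 3, 0, -27/2, 0, 81/8, 0, -243/80, 0, 2187/4480, …
g: a_k = 4, 16, 64, 256, 1024, 4096, 16384, 65536, 262144, …
f·g: L₀ = L_f ⊗_s L_g, ord ≤ 2·1.
L = (-9 + 36·x) + 8·Dx + (-1 + 4·x)·Dx^2  (order 2).
h: a_k = 12, 48, 138, 552, 4497/2, 8994, 719277/20, 719277/5, 644474379/1120, …
ICs: h(0) = 12, h′(0) = 48.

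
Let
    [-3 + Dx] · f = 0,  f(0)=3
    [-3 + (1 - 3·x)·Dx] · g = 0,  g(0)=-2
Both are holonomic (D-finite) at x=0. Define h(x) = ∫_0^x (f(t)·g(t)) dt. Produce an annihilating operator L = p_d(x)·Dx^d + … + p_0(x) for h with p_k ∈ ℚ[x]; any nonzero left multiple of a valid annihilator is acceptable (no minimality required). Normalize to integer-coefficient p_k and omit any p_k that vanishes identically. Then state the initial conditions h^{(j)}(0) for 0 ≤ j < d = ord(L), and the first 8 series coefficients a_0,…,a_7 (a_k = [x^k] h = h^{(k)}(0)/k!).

L = (6 - 9·x)·Dx + (-1 + 3·x)·Dx^2  (order 2).
h: a_k = 0, -6, -18, -45, -108, -1053/4, -13203/20, -475551/280, …
ICs: h(0) = 0, h′(0) = -6.

f: a_k = 3, 9, 27/2, 27/2, 81/8, 243/40, 243/80, 729/560, …
g: a_k = -2, -6, -18, -54, -162, -486, -1458, -4374, …
h₀=f·g: eliminate ⇒ L₀, order ≤ 1·1.
Integrate: L := L₀·Dx.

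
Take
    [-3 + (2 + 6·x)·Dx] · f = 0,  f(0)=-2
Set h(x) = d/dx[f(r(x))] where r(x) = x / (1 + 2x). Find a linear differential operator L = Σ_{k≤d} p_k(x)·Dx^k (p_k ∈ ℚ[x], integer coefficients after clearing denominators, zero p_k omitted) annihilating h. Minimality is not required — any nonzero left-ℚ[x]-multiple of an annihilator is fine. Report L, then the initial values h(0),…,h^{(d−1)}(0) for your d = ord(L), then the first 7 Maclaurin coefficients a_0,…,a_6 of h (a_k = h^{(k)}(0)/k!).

f: a_k = -2, -3, 9/4, -27/8, 405/64, -1701/128, 15309/512, …
f∘r: x↦r, Dx↦Dx/r' in L_f ⇒ L₀.
h=h₀': d/dx-closure on L₀ ⇒ L.
L = (-11 - 40·x) + (-2 - 14·x - 20·x^2)·Dx  (order 1).
h: a_k = -3, 33/2, -585/8, 4965/16, -169545/128, 1477503/256, -26328981/1024, …
ICs: h(0) = -3.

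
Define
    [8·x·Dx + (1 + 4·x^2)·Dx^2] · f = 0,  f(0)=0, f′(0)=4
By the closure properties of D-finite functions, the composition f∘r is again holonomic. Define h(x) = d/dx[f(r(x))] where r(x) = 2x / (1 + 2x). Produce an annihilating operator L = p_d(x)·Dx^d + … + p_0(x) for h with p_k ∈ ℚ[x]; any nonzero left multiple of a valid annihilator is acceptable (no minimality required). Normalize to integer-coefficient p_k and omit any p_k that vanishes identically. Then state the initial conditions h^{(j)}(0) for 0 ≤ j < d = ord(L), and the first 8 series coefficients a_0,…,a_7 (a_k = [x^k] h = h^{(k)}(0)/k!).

f: a_k = 0, 4, 0, -16/3, 0, 64/5, 0, -256/7, …
h₀=f(r): pull back L_f along r ⇒ L₀.
Differentiate: ansatz ord ≤ ord L₀ ⇒ L.
L = (4 + 40·x) + (1 + 4·x + 20·x^2)·Dx  (order 1).
h: a_k = 8, -32, -32, 768, -2432, -5632, 71168, -172032, …
ICs: h(0) = 8.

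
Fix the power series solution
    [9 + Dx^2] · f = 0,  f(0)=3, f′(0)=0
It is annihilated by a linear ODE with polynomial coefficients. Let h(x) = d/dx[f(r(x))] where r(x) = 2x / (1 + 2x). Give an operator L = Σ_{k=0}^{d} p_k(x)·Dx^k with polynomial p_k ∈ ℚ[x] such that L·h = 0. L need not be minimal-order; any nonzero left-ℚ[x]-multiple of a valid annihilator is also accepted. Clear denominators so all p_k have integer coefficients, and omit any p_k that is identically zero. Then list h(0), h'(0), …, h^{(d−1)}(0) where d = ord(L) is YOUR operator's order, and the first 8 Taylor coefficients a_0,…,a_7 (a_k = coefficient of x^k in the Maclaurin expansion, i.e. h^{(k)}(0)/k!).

f: a_k = 3, 0, -27/2, 0, 81/8, 0, -243/80, 0, …
L₀ from L_f via x↦r, Dx↦r'^{-1}Dx.
h₀' ⇒ L via d/dx closure of L₀.
L = (60 + 96·x + 96·x^2) + (12 + 72·x + 144·x^2 + 96·x^3)·Dx + (1 + 8·x + 24·x^2 + 32·x^3 + 16·x^4)·Dx^2  (order 2).
h: a_k = 0, -108, 648, -1944, 2160, 58968/5, -462672/5, 14090544/35, …
ICs: h(0) = 0, h′(0) = -108.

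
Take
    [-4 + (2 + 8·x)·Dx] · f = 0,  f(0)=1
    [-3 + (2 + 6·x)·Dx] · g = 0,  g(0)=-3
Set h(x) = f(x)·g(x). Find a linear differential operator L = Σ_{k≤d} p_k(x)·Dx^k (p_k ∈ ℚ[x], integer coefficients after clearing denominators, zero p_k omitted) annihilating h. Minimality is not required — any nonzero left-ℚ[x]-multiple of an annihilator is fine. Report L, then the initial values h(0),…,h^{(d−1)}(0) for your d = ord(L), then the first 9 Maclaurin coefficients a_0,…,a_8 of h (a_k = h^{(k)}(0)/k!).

L = (-7 - 24·x) + (2 + 14·x + 24·x^2)·Dx  (order 1).
h: a_k = -3, -21/2, 3/8, -21/16, 591/128, -4179/256, 59391/1024, -424053/2048, 24334983/32768, …
ICs: h(0) = -3.

f: a_k = 1, 2, -2, 4, -10, 28, -84, 264, -858, …
g: a_k = -3, -9/2, 27/8, -81/16, 1215/128, -5103/256, 45927/1024, -216513/2048, 8444007/32768, …
h₀=f·g: eliminate ⇒ L₀, order ≤ 1·1.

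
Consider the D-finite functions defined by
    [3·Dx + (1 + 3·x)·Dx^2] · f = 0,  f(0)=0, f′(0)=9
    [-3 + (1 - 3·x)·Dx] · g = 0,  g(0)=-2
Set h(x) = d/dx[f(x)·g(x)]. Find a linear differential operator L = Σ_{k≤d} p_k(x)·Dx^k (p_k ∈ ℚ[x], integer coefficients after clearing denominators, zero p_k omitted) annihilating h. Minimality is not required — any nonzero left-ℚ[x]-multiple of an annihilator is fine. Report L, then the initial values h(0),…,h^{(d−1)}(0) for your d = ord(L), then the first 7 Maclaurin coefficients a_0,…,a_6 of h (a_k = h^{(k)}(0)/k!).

L = 36 + (3 + 45·x)·Dx + (-1 + 9·x^2)·Dx^2  (order 2).
h: a_k = -18, -54, -405, -1134, -11421/2, -80919/5, -697653/10, …
ICs: h(0) = -18, h′(0) = -54.

f: a_k = 0, 9, -27/2, 27, -243/4, 729/5, -729/2, …
g: a_k = -2, -6, -18, -54, -162, -486, -1458, …
h₀=f·g: eliminate ⇒ L₀, order ≤ 2·1.
Differentiate: ansatz ord ≤ ord L₀ ⇒ L.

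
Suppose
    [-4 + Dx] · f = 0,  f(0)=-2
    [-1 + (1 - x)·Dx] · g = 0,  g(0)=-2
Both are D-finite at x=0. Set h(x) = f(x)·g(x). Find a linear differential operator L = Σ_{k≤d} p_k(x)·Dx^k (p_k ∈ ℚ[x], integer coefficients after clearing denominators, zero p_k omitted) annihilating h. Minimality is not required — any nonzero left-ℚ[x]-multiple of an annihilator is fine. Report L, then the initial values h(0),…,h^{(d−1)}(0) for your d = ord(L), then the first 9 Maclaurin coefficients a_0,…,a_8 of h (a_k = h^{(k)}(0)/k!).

f: a_k = -2, -8, -16, -64/3, -64/3, -256/15, -512/45, -2048/315, -1024/315, …
g: a_k = -2, -2, -2, -2, -2, -2, -2, -2, -2, …
f·g: L₀ = L_f ⊗_s L_g, ord ≤ 1·1.
L = (5 - 4·x) + (-1 + x)·Dx  (order 1).
h: a_k = 4, 20, 52, 284/3, 412/3, 2572/15, 1748/9, 65276/315, 67324/315, …
ICs: h(0) = 4.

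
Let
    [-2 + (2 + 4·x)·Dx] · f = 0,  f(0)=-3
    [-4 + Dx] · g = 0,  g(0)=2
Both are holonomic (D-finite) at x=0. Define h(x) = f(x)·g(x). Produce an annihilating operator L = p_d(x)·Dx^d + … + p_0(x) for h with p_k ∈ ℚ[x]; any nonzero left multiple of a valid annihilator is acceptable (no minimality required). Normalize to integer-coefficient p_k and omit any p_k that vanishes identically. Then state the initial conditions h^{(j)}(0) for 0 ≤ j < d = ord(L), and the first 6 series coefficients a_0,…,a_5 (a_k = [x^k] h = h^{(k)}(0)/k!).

L = (-5 - 8·x) + (1 + 2·x)·Dx  (order 1).
h: a_k = -6, -30, -69, -103, -449/4, -1949/20, …
ICs: h(0) = -6.

f: a_k = -3, -3, 3/2, -3/2, 15/8, -21/8, …
g: a_k = 2, 8, 16, 64/3, 64/3, 256/15, …
Sym-product of L_f,L_g gives L₀ (≤ ord 1).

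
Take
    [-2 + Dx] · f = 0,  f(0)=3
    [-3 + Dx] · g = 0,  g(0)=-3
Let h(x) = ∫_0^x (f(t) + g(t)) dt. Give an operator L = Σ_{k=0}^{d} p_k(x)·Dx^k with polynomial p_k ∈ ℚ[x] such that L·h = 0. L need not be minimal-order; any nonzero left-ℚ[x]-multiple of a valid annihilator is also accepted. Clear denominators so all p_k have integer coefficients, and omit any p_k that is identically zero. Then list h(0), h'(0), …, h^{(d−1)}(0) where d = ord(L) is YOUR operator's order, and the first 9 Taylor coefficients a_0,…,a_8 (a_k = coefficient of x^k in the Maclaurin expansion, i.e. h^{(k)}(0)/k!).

L = 6·Dx - 5·Dx^2 + Dx^3  (order 3).
h: a_k = 0, 0, -3/2, -5/2, -19/8, -13/8, -211/240, -19/48, -2059/13440, …
ICs: h(0) = 0, h′(0) = 0, h′′(0) = -3.

f: a_k = 3, 6, 6, 4, 2, 4/5, 4/15, 8/105, 2/105, …
g: a_k = -3, -9, -27/2, -27/2, -81/8, -243/40, -243/80, -729/560, -2187/4480, …
L₀ := lclm(L_f,L_g); ord L₀ ≤ 1+1.
h=∫h₀ ⇒ L = L₀·Dx.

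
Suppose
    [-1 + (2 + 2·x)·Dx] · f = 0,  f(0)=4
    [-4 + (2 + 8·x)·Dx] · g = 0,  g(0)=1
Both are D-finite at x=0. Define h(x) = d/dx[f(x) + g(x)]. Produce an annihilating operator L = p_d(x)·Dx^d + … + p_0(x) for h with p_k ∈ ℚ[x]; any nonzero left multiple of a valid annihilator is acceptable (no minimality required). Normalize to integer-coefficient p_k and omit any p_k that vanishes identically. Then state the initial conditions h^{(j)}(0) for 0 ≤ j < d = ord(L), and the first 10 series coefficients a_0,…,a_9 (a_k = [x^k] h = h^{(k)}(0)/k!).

f: a_k = 4, 2, -1/2, 1/4, -5/32, 7/64, -21/256, 33/512, -429/8192, 715/16384, …
g: a_k = 1, 2, -2, 4, -10, 28, -84, 264, -858, 2860, …
f+g: L₀ = lclm(L_f,L_g), ord ≤ 1+1.
h₀' ⇒ L via d/dx closure of L₀.
L = -6 + (-15 - 24·x)·Dx + (-2 - 10·x - 8·x^2)·Dx^2  (order 2).
h: a_k = 4, -5, 51/4, -325/8, 8995/64, -64575/128, 946407/512, -7029165/1024, 421730595/16384, -3186372475/32768, …
ICs: h(0) = 4, h′(0) = -5.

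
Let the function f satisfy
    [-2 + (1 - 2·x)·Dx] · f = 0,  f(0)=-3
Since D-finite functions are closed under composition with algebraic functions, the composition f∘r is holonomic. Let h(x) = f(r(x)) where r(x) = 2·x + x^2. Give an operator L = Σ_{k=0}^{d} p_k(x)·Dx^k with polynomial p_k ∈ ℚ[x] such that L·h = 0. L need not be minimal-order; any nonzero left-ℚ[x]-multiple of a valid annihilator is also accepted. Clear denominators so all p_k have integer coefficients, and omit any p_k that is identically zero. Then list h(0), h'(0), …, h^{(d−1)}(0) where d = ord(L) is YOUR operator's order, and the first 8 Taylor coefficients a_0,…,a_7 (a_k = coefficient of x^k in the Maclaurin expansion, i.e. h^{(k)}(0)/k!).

L = (4 + 4·x) + (-1 + 4·x + 2·x^2)·Dx  (order 1).
h: a_k = -3, -12, -54, -240, -1068, -4752, -21144, -94080, …
ICs: h(0) = -3.

f: a_k = -3, -6, -12, -24, -48, -96, -192, -384, …
L₀ from L_f via x↦r, Dx↦r'^{-1}Dx.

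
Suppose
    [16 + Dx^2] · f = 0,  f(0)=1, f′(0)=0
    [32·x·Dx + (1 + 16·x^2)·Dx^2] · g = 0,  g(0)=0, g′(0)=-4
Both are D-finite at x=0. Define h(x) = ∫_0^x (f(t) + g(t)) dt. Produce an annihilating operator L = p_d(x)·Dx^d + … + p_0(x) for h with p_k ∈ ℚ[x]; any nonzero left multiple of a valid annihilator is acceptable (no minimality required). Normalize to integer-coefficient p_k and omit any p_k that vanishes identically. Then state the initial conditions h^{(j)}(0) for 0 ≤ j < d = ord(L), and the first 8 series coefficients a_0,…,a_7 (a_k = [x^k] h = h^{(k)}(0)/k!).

L = (-5632·x + 114688·x^3 + 131072·x^5)·Dx^2 + (-16 + 1792·x^2 + 36864·x^4 + 65536·x^6)·Dx^3 + (-352·x + 7168·x^3 + 8192·x^5)·Dx^4 + (-1 + 112·x^2 + 2304·x^4 + 4096·x^6)·Dx^5  (order 5).
h: a_k = 0, 1, -2, -8/3, 16/3, 32/15, -512/15, -256/315, …
ICs: h(0) = 0, h′(0) = 1, h′′(0) = -4, h′′′(0) = -16, h′′′′(0) = 128.

f: a_k = 1, 0, -8, 0, 32/3, 0, -256/45, 0, …
g: a_k = 0, -4, 0, 64/3, 0, -1024/5, 0, 16384/7, …
Sum ⇒ L₀ = lclm(L_f,L_g) in ℚ(x)⟨Dx⟩.
h=∫₀ˣh₀: take L = L₀·Dx.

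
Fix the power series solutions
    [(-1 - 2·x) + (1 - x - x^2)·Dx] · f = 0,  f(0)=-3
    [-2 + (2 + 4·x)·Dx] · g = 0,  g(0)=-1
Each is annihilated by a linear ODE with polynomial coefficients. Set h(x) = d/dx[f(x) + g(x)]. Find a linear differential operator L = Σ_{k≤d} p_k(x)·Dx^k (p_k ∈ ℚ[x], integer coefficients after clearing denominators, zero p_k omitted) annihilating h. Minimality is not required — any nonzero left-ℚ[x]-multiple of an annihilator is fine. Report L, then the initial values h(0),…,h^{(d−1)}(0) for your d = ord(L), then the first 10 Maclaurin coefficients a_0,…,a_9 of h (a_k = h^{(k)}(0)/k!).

L = (-6 - 18·x - 24·x^2 - 12·x^3 - 6·x^4) + (-3 - 24·x - 63·x^2 - 72·x^3 - 45·x^4 - 18·x^5)·Dx + (1 + 4·x + 3·x^2 - 6·x^3 - 13·x^4 - 12·x^5 - 4·x^6)·Dx^2  (order 2).
h: a_k = -4, -11, -57/2, -115/2, -995/8, -1809/8, -7287/16, -12627/16, -196515/128, -329605/128, …
ICs: h(0) = -4, h′(0) = -11.

f: a_k = -3, -3, -6, -9, -15, -24, -39, -63, -102, -165, …
g: a_k = -1, -1, 1/2, -1/2, 5/8, -7/8, 21/16, -33/16, 429/128, -715/128, …
L₀ := lclm(L_f,L_g); ord L₀ ≤ 1+1.
Differentiate: ansatz ord ≤ ord L₀ ⇒ L.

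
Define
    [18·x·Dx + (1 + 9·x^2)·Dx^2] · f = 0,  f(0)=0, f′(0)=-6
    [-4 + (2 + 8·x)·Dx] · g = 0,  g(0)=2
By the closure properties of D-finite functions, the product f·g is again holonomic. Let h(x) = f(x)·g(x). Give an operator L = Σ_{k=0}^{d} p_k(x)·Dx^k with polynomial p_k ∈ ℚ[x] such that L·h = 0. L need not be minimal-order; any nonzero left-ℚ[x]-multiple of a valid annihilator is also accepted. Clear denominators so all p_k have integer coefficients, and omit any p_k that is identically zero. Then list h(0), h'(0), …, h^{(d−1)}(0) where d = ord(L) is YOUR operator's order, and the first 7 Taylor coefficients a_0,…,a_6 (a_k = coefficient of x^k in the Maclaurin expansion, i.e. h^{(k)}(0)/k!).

f: a_k = 0, -6, 0, 18, 0, -486/5, 0, …
g: a_k = 2, 4, -4, 8, -20, 56, -168, …
f·g: L₀ = L_f ⊗_s L_g, ord ≤ 2·1.
L = (12 - 36·x - 36·x^2) + (-4 + 2·x + 108·x^2 + 144·x^3)·Dx + (1 + 8·x + 25·x^2 + 72·x^3 + 144·x^4)·Dx^2  (order 2).
h: a_k = 0, -12, -24, 60, 24, -732/5, -2904/5, …
ICs: h(0) = 0, h′(0) = -12.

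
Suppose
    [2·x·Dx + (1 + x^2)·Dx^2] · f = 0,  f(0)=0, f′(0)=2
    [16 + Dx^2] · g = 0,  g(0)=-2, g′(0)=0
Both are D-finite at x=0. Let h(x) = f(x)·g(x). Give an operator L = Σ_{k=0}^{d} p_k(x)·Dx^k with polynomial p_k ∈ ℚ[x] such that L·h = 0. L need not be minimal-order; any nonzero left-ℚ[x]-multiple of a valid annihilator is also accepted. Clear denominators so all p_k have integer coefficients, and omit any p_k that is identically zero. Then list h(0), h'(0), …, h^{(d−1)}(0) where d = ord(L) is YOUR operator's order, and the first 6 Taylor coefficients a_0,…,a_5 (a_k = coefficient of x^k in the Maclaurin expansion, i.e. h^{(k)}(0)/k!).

L = (5440 + 19136·x^2 + 25856·x^4 + 16384·x^6 + 4096·x^8) + (1152·x + 3200·x^3 + 3072·x^5 + 1024·x^7)·Dx + (612 + 2252·x^2 + 3168·x^4 + 2048·x^6 + 512·x^8)·Dx^2 + (72·x + 200·x^3 + 192·x^5 + 64·x^7)·Dx^3 + (17 + 66·x^2 + 97·x^4 + 64·x^6 + 16·x^8)·Dx^4  (order 4).
h: a_k = 0, -4, 0, 100/3, 0, -812/15, …
ICs: h(0) = 0, h′(0) = -4, h′′(0) = 0, h′′′(0) = 200.

f: a_k = 0, 2, 0, -2/3, 0, 2/5, …
g: a_k = -2, 0, 16, 0, -64/3, 0, …
Product ⇒ symmetric product L₀, ord ≤ 4.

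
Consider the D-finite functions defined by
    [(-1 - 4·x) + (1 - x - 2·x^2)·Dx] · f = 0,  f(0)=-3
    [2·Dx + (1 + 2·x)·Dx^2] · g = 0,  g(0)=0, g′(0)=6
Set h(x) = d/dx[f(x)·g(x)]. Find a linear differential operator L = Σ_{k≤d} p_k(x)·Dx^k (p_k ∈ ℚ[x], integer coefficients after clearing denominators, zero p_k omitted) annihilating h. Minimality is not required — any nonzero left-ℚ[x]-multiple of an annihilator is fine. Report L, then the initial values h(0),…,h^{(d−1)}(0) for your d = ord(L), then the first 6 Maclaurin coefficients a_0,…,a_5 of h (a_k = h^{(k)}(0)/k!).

f: a_k = -3, -3, -9, -15, -33, -63, …
g: a_k = 0, 6, -6, 8, -12, 96/5, …
h₀=f·g: eliminate ⇒ L₀, order ≤ 1·2.
h=h₀': d/dx-closure on L₀ ⇒ L.
L = (60 + 216·x + 288·x^2) + (5 + 66·x + 240·x^2 + 224·x^3)·Dx + (-3 - 11·x + 4·x^2 + 44·x^3 + 32·x^4)·Dx^2  (order 2).
h: a_k = -18, 0, -180, -96, -1008, -4608/5, …
ICs: h(0) = -18, h′(0) = 0.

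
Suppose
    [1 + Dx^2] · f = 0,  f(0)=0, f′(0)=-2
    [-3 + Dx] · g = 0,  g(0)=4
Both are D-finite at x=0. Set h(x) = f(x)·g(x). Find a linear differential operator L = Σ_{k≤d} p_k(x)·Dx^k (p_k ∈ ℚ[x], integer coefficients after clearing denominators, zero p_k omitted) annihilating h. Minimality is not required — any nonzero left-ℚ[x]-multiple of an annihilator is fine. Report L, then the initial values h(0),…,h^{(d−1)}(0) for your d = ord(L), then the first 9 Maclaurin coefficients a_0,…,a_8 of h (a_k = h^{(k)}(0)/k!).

L = 10 - 6·Dx + Dx^2  (order 2).
h: a_k = 0, -8, -24, -104/3, -32, -316/15, -52/5, -1228/315, -16/15, …
ICs: h(0) = 0, h′(0) = -8.

f: a_k = 0, -2, 0, 1/3, 0, -1/60, 0, 1/2520, 0, …
g: a_k = 4, 12, 18, 18, 27/2, 81/10, 81/20, 243/140, 729/1120, …
Product ⇒ symmetric product L₀, ord ≤ 2.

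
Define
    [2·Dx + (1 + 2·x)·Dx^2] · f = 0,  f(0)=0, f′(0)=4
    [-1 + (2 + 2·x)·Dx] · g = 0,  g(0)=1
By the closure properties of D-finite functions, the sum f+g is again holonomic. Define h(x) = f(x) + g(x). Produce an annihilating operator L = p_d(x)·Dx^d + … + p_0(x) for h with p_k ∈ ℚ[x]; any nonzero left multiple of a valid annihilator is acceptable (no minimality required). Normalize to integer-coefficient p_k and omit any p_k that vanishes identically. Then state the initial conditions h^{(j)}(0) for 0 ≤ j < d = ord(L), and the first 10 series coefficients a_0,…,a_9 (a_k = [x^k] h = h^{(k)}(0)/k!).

L = (10 + 4·x)·Dx + (29 + 52·x + 20·x^2)·Dx^2 + (6 + 22·x + 24·x^2 + 8·x^3)·Dx^3  (order 3).
h: a_k = 1, 9/2, -33/8, 259/48, -1029/128, 16419/1280, -65599/3072, 524519/14336, -2097581/32768, 67115299/589824, …
ICs: h(0) = 1, h′(0) = 9/2, h′′(0) = -33/4.

f: a_k = 0, 4, -4, 16/3, -8, 64/5, -64/3, 256/7, -64, 1024/9, …
g: a_k = 1, 1/2, -1/8, 1/16, -5/128, 7/256, -21/1024, 33/2048, -429/32768, 715/65536, …
Weyl lclm of L_f,L_g ⇒ L₀ (ord ≤ 3).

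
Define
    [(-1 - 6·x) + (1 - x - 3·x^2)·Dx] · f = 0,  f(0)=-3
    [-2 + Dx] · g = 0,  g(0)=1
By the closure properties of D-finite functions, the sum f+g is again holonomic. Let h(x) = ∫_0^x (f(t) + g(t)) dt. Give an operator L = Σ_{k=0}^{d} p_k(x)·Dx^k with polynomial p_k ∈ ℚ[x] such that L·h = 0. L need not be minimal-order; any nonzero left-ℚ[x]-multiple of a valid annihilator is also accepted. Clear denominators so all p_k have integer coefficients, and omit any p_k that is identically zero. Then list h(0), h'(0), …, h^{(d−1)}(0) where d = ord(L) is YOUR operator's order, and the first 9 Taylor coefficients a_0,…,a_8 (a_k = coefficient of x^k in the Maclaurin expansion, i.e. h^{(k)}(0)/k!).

f: a_k = -3, -3, -12, -21, -57, -120, -291, -651, -1524, …
g: a_k = 1, 2, 2, 4/3, 2/3, 4/15, 4/45, 8/315, 2/315, …
h₀=f+g: left-lcm gives L₀, ord ≤ 2.
h=∫h₀ ⇒ L = L₀·Dx.
L = (-12 - 16·x - 144·x^2 - 72·x^3)·Dx + (4 + 26·x + 74·x^2 - 24·x^3 - 36·x^4)·Dx^2 + (1 - 9·x - x^2 + 30·x^3 + 18·x^4)·Dx^3  (order 3).
h: a_k = 0, -2, -1/2, -10/3, -59/12, -169/15, -898/45, -13091/315, -205057/2520, …
ICs: h(0) = 0, h′(0) = -2, h′′(0) = -1.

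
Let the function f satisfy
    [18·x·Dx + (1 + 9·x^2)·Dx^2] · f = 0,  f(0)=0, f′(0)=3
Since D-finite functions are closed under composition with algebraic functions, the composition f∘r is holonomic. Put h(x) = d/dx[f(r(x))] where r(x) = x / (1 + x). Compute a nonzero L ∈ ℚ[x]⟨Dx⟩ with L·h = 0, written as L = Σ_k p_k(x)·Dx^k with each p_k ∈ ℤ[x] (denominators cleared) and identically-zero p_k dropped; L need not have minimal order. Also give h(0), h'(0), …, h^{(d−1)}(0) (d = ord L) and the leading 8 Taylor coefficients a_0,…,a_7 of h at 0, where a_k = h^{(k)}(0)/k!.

f: a_k = 0, 3, 0, -9, 0, 243/5, 0, -2187/7, …
Substitute x→r, Dx→(1/r')Dx; clear ⇒ L₀.
h₀' ⇒ L via d/dx closure of L₀.
L = (2 + 20·x) + (1 + 2·x + 10·x^2)·Dx  (order 1).
h: a_k = 3, -6, -18, 96, -12, -936, 1992, 5376, …
ICs: h(0) = 3.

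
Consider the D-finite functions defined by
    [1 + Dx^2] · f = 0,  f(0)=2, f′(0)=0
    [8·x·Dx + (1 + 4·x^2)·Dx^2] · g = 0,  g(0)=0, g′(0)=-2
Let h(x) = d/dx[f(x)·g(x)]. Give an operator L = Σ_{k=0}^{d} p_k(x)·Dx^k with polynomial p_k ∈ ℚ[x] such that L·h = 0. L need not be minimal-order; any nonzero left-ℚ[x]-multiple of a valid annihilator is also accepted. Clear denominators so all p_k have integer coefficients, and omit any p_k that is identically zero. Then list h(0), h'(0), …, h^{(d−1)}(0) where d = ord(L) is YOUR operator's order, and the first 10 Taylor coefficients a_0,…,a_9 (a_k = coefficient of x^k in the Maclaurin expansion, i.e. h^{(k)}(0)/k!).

f: a_k = 2, 0, -1, 0, 1/12, 0, -1/360, 0, 1/20160, 0, …
g: a_k = 0, -2, 0, 8/3, 0, -32/5, 0, 128/7, 0, -512/9, …
L₀ := L_f ⊗_s L_g (sym. prod.), ord ≤ 4.
Derive L from L₀ (diff closure).
L = (3893 + 34584·x^2 + 286832·x^4 + 57600·x^6 + 768·x^8 - 10240·x^10 + 4096·x^12) + (2192·x + 44864·x^3 + 156160·x^5 + 51200·x^7 + 20480·x^9 + 16384·x^11)·Dx + (3978 + 36208·x^2 + 296160·x^4 + 76288·x^6 + 9728·x^8 - 4096·x^10 + 8192·x^12)·Dx^2 + (2192·x + 44864·x^3 + 156160·x^5 + 51200·x^7 + 20480·x^9 + 16384·x^11)·Dx^3 + (85 + 1624·x^2 + 9328·x^4 + 18688·x^6 + 8960·x^8 + 6144·x^10 + 4096·x^12)·Dx^4  (order 4).
h: a_k = -4, 0, 22, 0, -469/6, 0, 54431/180, 0, -801991/672, 0, …
ICs: h(0) = -4, h′(0) = 0, h′′(0) = 44, h′′′(0) = 0.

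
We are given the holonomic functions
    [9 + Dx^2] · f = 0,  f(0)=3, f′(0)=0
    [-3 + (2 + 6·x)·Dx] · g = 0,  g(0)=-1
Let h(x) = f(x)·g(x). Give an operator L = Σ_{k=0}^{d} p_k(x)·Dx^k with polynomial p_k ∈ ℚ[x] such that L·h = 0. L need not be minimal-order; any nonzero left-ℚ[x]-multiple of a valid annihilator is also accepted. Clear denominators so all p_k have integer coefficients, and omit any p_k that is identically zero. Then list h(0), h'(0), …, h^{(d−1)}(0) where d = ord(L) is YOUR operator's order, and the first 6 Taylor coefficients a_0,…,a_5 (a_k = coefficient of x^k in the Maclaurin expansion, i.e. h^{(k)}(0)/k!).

L = (63 + 216·x + 324·x^2) + (-12 - 36·x)·Dx + (4 + 24·x + 36·x^2)·Dx^2  (order 2).
h: a_k = -3, -9/2, 135/8, 243/16, -2025/128, -3159/256, …
ICs: h(0) = -3, h′(0) = -9/2.

f: a_k = 3, 0, -27/2, 0, 81/8, 0, …
g: a_k = -1, -3/2, 9/8, -27/16, 405/128, -1701/256, …
h₀=f·g: eliminate ⇒ L₀, order ≤ 2·1.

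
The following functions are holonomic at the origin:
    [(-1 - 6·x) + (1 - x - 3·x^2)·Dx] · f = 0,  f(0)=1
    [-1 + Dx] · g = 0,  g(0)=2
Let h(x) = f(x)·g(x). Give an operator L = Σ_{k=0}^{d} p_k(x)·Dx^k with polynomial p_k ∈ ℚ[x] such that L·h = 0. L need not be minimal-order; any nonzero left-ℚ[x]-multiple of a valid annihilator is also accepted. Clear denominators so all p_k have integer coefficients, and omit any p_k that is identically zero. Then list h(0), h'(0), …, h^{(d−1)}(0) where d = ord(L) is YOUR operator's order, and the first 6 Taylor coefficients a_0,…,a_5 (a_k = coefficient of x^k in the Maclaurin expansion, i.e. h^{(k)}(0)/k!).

L = (2 + 5·x - 3·x^2) + (-1 + x + 3·x^2)·Dx  (order 1).
h: a_k = 2, 4, 11, 70/3, 677/12, 3793/30, …
ICs: h(0) = 2.

f: a_k = 1, 1, 4, 7, 19, 40, …
g: a_k = 2, 2, 1, 1/3, 1/12, 1/60, …
h₀=f·g: eliminate ⇒ L₀, order ≤ 1·1.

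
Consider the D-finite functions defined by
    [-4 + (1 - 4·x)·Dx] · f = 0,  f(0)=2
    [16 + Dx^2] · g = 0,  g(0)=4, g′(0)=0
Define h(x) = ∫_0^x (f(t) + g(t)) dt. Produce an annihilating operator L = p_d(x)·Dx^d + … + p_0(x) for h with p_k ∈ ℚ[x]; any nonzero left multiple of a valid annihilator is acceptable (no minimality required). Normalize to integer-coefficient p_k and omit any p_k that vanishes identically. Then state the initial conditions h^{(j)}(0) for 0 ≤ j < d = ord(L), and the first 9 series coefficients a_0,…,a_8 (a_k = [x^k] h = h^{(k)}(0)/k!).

L = (448 - 512·x + 1024·x^2)·Dx + (-48 + 320·x - 768·x^2 + 1024·x^3)·Dx^2 + (28 - 32·x + 64·x^2)·Dx^3 + (-3 + 20·x - 48·x^2 + 64·x^3)·Dx^4  (order 4).
h: a_k = 0, 6, 4, 0, 32, 1664/15, 1024/3, 367616/315, 4096, …
ICs: h(0) = 0, h′(0) = 6, h′′(0) = 8, h′′′(0) = 0.

f: a_k = 2, 8, 32, 128, 512, 2048, 8192, 32768, 131072, …
g: a_k = 4, 0, -32, 0, 128/3, 0, -1024/45, 0, 2048/315, …
Sum ⇒ L₀ = lclm(L_f,L_g) in ℚ(x)⟨Dx⟩.
h=∫h₀ ⇒ L = L₀·Dx.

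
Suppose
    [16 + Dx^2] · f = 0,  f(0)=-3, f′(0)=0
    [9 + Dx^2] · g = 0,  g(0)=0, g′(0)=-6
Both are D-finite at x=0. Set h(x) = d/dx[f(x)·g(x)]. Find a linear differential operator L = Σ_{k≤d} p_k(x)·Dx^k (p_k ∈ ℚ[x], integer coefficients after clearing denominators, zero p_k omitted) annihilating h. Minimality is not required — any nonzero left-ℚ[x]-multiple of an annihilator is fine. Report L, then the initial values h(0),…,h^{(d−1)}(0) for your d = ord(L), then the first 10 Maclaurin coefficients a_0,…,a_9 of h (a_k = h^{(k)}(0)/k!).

f: a_k = -3, 0, 24, 0, -32, 0, 256/15, 0, -512/105, 0, …
g: a_k = 0, -6, 0, 9, 0, -81/20, 0, 243/280, 0, -243/2240, …
f·g: L₀ = L_f ⊗_s L_g, ord ≤ 2·2.
Derive L from L₀ (diff closure).
L = 49 + 50·Dx^2 + Dx^4  (order 4).
h: a_k = 18, 0, -513, 0, 8403/4, 0, -137257/40, 0, 6725601/2240, 0, …
ICs: h(0) = 18, h′(0) = 0, h′′(0) = -1026, h′′′(0) = 0.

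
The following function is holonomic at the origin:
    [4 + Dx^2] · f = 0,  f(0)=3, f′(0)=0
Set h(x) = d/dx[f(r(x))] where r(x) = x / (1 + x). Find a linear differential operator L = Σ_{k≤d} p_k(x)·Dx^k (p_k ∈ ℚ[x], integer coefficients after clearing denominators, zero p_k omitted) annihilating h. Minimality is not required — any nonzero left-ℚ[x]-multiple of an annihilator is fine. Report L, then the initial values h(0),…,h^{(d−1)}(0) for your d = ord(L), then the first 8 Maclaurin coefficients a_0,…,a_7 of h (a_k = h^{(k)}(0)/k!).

f: a_k = 3, 0, -6, 0, 2, 0, -4/15, 0, …
L₀ from L_f via x↦r, Dx↦r'^{-1}Dx.
Differentiate: ansatz ord ≤ ord L₀ ⇒ L.
L = (10 + 12·x + 6·x^2) + (6 + 18·x + 18·x^2 + 6·x^3)·Dx + (1 + 4·x + 6·x^2 + 4·x^3 + x^4)·Dx^2  (order 2).
h: a_k = 0, -12, 36, -64, 80, -308/5, -84/5, 18832/105, …
ICs: h(0) = 0, h′(0) = -12.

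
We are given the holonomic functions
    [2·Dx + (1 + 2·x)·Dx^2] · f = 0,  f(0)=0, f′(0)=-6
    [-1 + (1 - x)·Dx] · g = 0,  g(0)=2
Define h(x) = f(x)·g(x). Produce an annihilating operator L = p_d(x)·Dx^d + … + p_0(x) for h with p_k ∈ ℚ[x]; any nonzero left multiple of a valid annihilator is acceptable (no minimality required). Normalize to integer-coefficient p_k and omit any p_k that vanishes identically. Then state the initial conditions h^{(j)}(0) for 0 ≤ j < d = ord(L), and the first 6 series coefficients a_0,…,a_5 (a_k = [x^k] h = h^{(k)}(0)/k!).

f: a_k = 0, -6, 6, -8, 12, -96/5, …
g: a_k = 2, 2, 2, 2, 2, 2, …
h₀=f·g: eliminate ⇒ L₀, order ≤ 2·1.
L = 2 + 6·x·Dx + (-1 - x + 2·x^2)·Dx^2  (order 2).
h: a_k = 0, -12, 0, -16, 8, -152/5, …
ICs: h(0) = 0, h′(0) = -12.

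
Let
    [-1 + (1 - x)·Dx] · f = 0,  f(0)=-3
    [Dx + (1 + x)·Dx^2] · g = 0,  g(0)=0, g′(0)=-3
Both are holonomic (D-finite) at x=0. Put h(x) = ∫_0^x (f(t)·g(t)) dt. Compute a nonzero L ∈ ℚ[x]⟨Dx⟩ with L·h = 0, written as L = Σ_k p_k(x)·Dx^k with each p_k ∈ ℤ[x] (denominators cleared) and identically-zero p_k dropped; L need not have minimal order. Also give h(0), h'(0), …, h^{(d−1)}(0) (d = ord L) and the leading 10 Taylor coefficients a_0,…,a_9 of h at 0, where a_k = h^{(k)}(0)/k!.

f: a_k = -3, -3, -3, -3, -3, -3, -3, -3, -3, -3, …
g: a_k = 0, -3, 3/2, -1, 3/4, -3/5, 1/2, -3/7, 3/8, -1/3, …
Product ⇒ symmetric product L₀, ord ≤ 2.
∫: right-multiply L₀ by Dx.
L = Dx + (1 + 3·x)·Dx^2 + (-1 + x^2)·Dx^3  (order 3).
h: a_k = 0, 0, 9/2, 3/2, 15/8, 21/20, 47/40, 111/140, 957/1120, 533/840, …
ICs: h(0) = 0, h′(0) = 0, h′′(0) = 9.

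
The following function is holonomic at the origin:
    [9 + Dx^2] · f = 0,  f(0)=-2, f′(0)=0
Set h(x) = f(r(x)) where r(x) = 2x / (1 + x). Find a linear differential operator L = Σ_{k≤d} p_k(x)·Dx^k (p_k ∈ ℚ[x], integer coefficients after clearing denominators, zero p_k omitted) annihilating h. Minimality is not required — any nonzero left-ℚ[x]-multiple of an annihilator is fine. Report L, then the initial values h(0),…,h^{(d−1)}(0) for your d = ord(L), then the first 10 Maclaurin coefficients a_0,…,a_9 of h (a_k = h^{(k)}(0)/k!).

f: a_k = -2, 0, 9, 0, -27/4, 0, 81/40, 0, -729/2240, 0, …
Change of var in L_f (x↦r) gives L₀.
L = 36 + (2 + 6·x + 6·x^2 + 2·x^3)·Dx + (1 + 4·x + 6·x^2 + 4·x^3 + x^4)·Dx^2  (order 2).
h: a_k = -2, 0, 36, -72, 0, 288, -3852/5, 5832/5, -6228/7, -29088/35, …
ICs: h(0) = -2, h′(0) = 0.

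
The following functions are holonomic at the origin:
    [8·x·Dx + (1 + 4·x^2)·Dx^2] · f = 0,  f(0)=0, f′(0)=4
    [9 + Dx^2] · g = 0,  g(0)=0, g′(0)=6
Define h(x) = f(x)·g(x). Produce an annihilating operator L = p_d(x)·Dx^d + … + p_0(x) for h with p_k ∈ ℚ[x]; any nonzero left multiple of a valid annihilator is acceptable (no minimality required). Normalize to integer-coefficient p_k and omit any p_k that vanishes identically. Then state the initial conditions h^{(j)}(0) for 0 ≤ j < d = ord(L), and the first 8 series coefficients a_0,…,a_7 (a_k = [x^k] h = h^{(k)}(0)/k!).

L = (2925 + 31536·x^2 + 95904·x^4 + 186624·x^6 + 186624·x^8) + (2448·x + 20160·x^3 + 62208·x^5 + 82944·x^7)·Dx + (442 + 5088·x^2 + 19008·x^4 + 41472·x^6 + 41472·x^8)·Dx^2 + (272·x + 2240·x^3 + 6912·x^5 + 9216·x^7)·Dx^3 + (13 + 176·x^2 + 928·x^4 + 2304·x^6 + 2304·x^8)·Dx^4  (order 4).
h: a_k = 0, 0, 24, 0, -68, 0, 141, 0, …
ICs: h(0) = 0, h′(0) = 0, h′′(0) = 48, h′′′(0) = 0.

f: a_k = 0, 4, 0, -16/3, 0, 64/5, 0, -256/7, …
g: a_k = 0, 6, 0, -9, 0, 81/20, 0, -243/280, …
Product ⇒ symmetric product L₀, ord ≤ 4.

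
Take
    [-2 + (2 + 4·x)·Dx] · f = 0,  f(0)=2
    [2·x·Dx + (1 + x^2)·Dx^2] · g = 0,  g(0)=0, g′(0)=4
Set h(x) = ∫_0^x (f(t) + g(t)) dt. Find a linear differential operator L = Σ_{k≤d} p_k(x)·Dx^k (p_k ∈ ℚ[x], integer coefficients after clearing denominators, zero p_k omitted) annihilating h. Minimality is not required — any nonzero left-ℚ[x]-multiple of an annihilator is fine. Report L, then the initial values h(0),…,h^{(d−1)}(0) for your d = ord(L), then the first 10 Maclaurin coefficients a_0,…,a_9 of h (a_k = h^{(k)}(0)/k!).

f: a_k = 2, 2, -1, 1, -5/4, 7/4, -21/8, 33/8, -429/64, 715/64, …
g: a_k = 0, 4, 0, -4/3, 0, 4/5, 0, -4/7, 0, 4/9, …
Sum ⇒ L₀ = lclm(L_f,L_g) in ℚ(x)⟨Dx⟩.
h=∫₀ˣh₀: take L = L₀·Dx.
L = (-2 - 10·x + 6·x^2 + 6·x^3)·Dx^2 + (-5 - 8·x - 8·x^2 + 24·x^3 + 21·x^4)·Dx^3 + (-1 + 6·x^2 + 6·x^3 + 7·x^4 + 6·x^5)·Dx^4  (order 4).
h: a_k = 0, 2, 3, -1/3, -1/12, -1/4, 17/40, -3/8, 199/448, -143/192, …
ICs: h(0) = 0, h′(0) = 2, h′′(0) = 6, h′′′(0) = -2.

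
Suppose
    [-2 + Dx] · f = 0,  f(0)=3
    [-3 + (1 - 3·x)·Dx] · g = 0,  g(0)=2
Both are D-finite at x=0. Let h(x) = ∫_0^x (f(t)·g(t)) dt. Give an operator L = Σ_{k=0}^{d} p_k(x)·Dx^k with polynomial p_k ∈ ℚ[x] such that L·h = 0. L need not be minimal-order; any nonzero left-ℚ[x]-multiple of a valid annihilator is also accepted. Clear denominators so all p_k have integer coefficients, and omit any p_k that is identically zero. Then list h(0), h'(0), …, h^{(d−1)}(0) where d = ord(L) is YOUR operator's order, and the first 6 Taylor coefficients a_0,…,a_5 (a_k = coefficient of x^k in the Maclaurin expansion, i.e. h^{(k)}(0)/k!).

L = (5 - 6·x)·Dx + (-1 + 3·x)·Dx^2  (order 2).
h: a_k = 0, 6, 15, 34, 157/2, 946/5, …
ICs: h(0) = 0, h′(0) = 6.

f: a_k = 3, 6, 6, 4, 2, 4/5, …
g: a_k = 2, 6, 18, 54, 162, 486, …
Product ⇒ symmetric product L₀, ord ≤ 1.
Integrate: L := L₀·Dx.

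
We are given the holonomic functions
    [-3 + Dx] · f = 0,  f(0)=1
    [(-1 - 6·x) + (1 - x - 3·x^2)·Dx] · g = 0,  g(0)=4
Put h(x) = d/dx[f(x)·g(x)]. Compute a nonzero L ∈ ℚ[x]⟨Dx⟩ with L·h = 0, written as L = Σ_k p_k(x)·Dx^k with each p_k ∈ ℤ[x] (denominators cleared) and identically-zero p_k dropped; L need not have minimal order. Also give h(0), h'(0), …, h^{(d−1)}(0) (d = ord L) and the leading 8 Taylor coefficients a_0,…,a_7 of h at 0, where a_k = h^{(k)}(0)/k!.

L = (23 + 30·x - 45·x^2 - 54·x^3 + 81·x^4) + (-4 + x + 24·x^2 - 27·x^4)·Dx  (order 1).
h: a_k = 16, 92, 336, 1054, 3038, 84129/10, 112934/5, 8325841/140, …
ICs: h(0) = 16.

f: a_k = 1, 3, 9/2, 9/2, 27/8, 81/40, 81/80, 243/560, …
g: a_k = 4, 4, 16, 28, 76, 160, 388, 868, …
Sym-product of L_f,L_g gives L₀ (≤ ord 1).
h₀' ⇒ L via d/dx closure of L₀.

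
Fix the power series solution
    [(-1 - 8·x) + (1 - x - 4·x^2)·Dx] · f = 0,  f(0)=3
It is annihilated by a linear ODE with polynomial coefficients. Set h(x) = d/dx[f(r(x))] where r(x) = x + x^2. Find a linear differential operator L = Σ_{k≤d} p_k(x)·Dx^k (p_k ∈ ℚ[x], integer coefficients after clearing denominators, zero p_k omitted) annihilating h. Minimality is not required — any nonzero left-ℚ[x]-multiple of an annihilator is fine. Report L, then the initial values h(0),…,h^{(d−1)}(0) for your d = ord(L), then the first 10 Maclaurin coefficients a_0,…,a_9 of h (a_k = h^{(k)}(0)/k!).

L = (12 + 78·x + 246·x^2 + 656·x^3 + 1128·x^4 + 960·x^5 + 320·x^6) + (-1 - 9·x - 9·x^2 + 66·x^3 + 220·x^4 + 312·x^5 + 224·x^6 + 64·x^7)·Dx  (order 1).
h: a_k = 3, 36, 171, 732, 3120, 12402, 48153, 183504, 687285, 2543550, …
ICs: h(0) = 3.

f: a_k = 3, 3, 15, 27, 87, 195, 543, 1323, 3495, 8787, …
Change of var in L_f (x↦r) gives L₀.
Derive L from L₀ (diff closure).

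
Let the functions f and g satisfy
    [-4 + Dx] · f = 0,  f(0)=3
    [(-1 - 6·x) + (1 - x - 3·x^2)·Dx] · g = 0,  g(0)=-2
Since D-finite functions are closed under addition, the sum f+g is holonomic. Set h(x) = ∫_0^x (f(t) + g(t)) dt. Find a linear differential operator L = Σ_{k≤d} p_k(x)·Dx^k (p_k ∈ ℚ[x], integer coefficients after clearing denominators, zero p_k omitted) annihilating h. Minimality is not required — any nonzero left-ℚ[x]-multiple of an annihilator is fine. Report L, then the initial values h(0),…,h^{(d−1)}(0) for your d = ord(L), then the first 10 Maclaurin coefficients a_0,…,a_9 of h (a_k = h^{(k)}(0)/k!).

L = (16 - 8·x + 360·x^2 + 288·x^3)·Dx + (8 - 50·x - 134·x^2 + 96·x^3 + 144·x^4)·Dx^2 + (-3 + 13·x + 11·x^2 - 42·x^3 - 36·x^4)·Dx^3  (order 3).
h: a_k = 0, 1, 5, 16/3, 9/2, -6/5, -136/15, -2654/105, -22273/420, -106168/945, …
ICs: h(0) = 0, h′(0) = 1, h′′(0) = 10.

f: a_k = 3, 12, 24, 32, 32, 128/5, 256/15, 1024/105, 512/105, 2048/945, …
g: a_k = -2, -2, -8, -14, -38, -80, -194, -434, -1016, -2318, …
L₀ := lclm(L_f,L_g); ord L₀ ≤ 1+1.
∫: right-multiply L₀ by Dx.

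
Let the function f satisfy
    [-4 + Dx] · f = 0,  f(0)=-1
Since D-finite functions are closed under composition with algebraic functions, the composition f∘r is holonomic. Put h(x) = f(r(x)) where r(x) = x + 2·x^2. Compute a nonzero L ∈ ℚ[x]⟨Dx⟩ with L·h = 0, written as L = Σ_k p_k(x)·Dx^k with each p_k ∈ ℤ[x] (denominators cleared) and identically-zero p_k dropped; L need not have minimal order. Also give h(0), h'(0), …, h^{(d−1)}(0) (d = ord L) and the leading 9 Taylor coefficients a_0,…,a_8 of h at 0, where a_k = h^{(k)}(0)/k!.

L = (-4 - 16·x) + Dx  (order 1).
h: a_k = -1, -4, -16, -128/3, -320/3, -3328/15, -19456/45, -237568/315, -391168/315, …
ICs: h(0) = -1.

f: a_k = -1, -4, -8, -32/3, -32/3, -128/15, -256/45, -1024/315, -512/315, …
f∘r: x↦r, Dx↦Dx/r' in L_f ⇒ L₀.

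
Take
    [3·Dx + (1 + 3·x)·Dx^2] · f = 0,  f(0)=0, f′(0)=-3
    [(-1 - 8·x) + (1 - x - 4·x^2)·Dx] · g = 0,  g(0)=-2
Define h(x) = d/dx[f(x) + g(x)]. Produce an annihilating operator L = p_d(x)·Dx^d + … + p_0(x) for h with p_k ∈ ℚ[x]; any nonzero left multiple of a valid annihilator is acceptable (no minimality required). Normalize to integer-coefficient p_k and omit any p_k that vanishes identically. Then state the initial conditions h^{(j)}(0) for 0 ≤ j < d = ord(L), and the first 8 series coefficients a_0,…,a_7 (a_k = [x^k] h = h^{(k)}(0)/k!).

f: a_k = 0, -3, 9/2, -9, 81/4, -243/5, 243/2, -2187/7, …
g: a_k = -2, -2, -10, -18, -58, -130, -362, -882, …
f+g: L₀ = lclm(L_f,L_g), ord ≤ 2+1.
Differentiate: ansatz ord ≤ ord L₀ ⇒ L.
L = (-342 - 2178·x - 6624·x^2 - 6336·x^3 - 6912·x^4) + (-36 - 696·x - 4356·x^2 - 10176·x^3 - 12960·x^4 - 11520·x^5)·Dx + (13 + 101·x + 191·x^2 - 225·x^3 - 1440·x^4 - 2928·x^5 - 2304·x^6)·Dx^2  (order 2).
h: a_k = -5, -11, -81, -151, -893, -1443, -8361, -12079, …
ICs: h(0) = -5, h′(0) = -11.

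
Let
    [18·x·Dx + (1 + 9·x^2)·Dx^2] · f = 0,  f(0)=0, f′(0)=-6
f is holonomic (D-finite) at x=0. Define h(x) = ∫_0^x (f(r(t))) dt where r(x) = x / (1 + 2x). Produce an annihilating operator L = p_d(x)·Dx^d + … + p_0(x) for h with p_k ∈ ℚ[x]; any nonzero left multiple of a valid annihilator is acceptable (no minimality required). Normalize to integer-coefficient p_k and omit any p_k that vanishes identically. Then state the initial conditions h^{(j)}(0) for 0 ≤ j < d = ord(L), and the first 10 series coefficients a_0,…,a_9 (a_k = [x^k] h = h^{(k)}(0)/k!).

f: a_k = 0, -6, 0, 18, 0, -486/5, 0, 4374/7, 0, -4374, …
h₀=f(r): pull back L_f along r ⇒ L₀.
∫: right-multiply L₀ by Dx.
L = (4 + 26·x)·Dx^2 + (1 + 4·x + 13·x^2)·Dx^3  (order 3).
h: a_k = 0, 0, -3, 4, -3/2, -12, 199/5, -276/7, -4449/28, 2380/3, …
ICs: h(0) = 0, h′(0) = 0, h′′(0) = -6.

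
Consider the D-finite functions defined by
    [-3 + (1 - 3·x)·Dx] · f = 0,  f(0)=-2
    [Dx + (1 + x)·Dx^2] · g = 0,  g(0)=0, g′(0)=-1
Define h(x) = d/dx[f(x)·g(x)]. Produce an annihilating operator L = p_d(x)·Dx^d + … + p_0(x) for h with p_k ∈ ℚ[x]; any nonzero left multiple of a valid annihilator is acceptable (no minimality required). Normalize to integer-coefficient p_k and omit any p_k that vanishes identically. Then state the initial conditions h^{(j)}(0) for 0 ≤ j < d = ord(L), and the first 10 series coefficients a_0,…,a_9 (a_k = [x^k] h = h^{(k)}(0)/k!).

f: a_k = -2, -6, -18, -54, -162, -486, -1458, -4374, -13122, -39366, …
g: a_k = 0, -1, 1/2, -1/3, 1/4, -1/5, 1/6, -1/7, 1/8, -1/9, …
Product ⇒ symmetric product L₀, ord ≤ 2.
h=h₀': d/dx-closure on L₀ ⇒ L.
L = 12 + (7 + 15·x)·Dx + (-1 + 2·x + 3·x^2)·Dx^2  (order 2).
h: a_k = 2, 10, 47, 186, 1399/2, 12581/5, 88087/10, 1056974/35, 14269429/140, 14269345/42, …
ICs: h(0) = 2, h′(0) = 10.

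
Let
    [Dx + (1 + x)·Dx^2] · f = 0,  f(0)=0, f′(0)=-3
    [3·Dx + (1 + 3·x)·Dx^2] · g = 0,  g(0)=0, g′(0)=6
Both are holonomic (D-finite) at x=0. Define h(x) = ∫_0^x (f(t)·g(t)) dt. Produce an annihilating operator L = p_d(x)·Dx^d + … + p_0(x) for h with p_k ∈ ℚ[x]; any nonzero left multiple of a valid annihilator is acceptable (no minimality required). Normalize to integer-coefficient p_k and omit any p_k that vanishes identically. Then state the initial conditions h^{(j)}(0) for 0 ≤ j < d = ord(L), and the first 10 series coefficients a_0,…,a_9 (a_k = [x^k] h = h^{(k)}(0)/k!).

L = (30 + 72·x + 54·x^2)·Dx^2 + (76 + 354·x + 540·x^2 + 270·x^3)·Dx^3 + (29 + 200·x + 486·x^2 + 504·x^3 + 189·x^4)·Dx^4 + (2 + 19·x + 68·x^2 + 114·x^3 + 90·x^4 + 27·x^5)·Dx^5  (order 5).
h: a_k = 0, 0, 0, -6, 9, -147/10, 27, -3807/70, 2343/20, -14837/56, …
ICs: h(0) = 0, h′(0) = 0, h′′(0) = 0, h′′′(0) = -36, h′′′′(0) = 216.

f: a_k = 0, -3, 3/2, -1, 3/4, -3/5, 1/2, -3/7, 3/8, -1/3, …
g: a_k = 0, 6, -9, 18, -81/2, 486/5, -243, 4374/7, -6561/4, 4374, …
Product ⇒ symmetric product L₀, ord ≤ 4.
h=∫₀ˣh₀: take L = L₀·Dx.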